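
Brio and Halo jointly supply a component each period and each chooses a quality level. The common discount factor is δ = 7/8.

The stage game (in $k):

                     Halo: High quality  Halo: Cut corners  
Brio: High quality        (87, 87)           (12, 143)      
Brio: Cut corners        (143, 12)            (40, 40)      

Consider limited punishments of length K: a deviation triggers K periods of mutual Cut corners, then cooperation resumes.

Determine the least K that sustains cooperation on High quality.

2

Need Σ_{k=1}^{K} δ^k ≥ (143−87)/(87−40) = 1.1915 at δ = 7/8.
At K = 1 the sum is 0.8750 < 1.1915; at K = 2 it is 1.6406 ≥ 1.1915.
So the minimum punishment length is K = 2.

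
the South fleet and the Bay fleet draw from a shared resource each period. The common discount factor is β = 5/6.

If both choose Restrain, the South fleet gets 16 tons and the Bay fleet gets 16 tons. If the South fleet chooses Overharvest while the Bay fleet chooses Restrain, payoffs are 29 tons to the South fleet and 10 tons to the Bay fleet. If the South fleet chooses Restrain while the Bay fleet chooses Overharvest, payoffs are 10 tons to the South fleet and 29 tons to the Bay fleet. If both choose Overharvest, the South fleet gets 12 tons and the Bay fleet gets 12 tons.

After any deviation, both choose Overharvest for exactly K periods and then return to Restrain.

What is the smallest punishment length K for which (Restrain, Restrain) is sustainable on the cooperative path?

6

IC: β(1−β^K)/(1−β) ≥ (29−16)/(16−12) = 13/4.
With β = 5/6: need 1 − β^K ≥ 13/4·(1−5/6)/(5/6), i.e. β^K ≤ 0.3500.
Since (5/6)^5 = 0.4019 and (5/6)^6 = 0.3349, the smallest such K is 6.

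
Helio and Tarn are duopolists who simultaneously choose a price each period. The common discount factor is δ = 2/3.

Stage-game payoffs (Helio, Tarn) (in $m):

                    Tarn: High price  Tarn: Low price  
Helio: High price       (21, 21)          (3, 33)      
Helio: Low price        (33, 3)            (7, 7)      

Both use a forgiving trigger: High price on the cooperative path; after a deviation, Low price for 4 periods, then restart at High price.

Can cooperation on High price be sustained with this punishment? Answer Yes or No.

Yes

A one-shot deviation gives 33 now, then 7 for 4 periods, then back to 21.
Gain from deviating: (33−21) today; loss: (21−7) in each of the next 4 periods.
No-deviation condition: (21−7)(δ+…+δ^4) ≥ 33−21, i.e. δ+…+δ^4 ≥ 6/7.
At δ = 2/3: δ+…+δ^4 = 1.6049 ≥ 0.8571.
So cooperation is sustainable.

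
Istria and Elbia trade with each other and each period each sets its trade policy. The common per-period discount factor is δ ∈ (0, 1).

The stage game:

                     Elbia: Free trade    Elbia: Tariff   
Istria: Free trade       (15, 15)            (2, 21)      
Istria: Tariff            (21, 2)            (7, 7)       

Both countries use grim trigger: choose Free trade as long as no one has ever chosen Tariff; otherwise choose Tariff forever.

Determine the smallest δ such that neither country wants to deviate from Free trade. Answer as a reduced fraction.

3/7

Cooperation forever yields 15 each period: 15/(1−δ).
Deviating yields 21 once, then 7 forever: 21 + 7δ/(1−δ).
No profitable deviation requires 15/(1−δ) ≥ 21 + 7δ/(1−δ).
Multiplying by (1−δ): 15 ≥ 21(1−δ) + 7δ = 21 − 14δ.
So 14δ ≥ 6, i.e. δ ≥ 6/14 = 3/7.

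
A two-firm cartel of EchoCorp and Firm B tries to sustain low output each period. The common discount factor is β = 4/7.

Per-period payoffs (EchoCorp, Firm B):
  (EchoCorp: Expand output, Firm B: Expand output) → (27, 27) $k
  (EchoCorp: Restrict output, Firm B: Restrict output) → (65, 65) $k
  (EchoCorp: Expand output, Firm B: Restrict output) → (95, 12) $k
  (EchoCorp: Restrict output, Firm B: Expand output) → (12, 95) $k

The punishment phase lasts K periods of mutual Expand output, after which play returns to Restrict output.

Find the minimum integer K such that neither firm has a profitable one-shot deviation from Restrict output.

Need Σ_{k=1}^{K} β^k ≥ (95−65)/(65−27) = 0.7895 at β = 4/7.
At K = 1 the sum is 0.5714 < 0.7895; at K = 2 it is 0.8980 ≥ 0.7895.
So the minimum punishment length is K = 2.

2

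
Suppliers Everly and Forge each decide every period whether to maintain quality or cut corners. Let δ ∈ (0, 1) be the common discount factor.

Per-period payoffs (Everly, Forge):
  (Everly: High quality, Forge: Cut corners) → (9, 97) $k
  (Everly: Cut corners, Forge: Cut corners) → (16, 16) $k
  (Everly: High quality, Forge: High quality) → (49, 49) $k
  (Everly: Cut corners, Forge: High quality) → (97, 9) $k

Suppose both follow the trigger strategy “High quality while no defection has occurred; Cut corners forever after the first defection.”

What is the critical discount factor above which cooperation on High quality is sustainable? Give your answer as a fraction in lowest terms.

49/(1−δ) ≥ 97 + 16δ/(1−δ)
49 ≥ 97 − 81δ
δ ≥ 48/81 = 16/27.

16/27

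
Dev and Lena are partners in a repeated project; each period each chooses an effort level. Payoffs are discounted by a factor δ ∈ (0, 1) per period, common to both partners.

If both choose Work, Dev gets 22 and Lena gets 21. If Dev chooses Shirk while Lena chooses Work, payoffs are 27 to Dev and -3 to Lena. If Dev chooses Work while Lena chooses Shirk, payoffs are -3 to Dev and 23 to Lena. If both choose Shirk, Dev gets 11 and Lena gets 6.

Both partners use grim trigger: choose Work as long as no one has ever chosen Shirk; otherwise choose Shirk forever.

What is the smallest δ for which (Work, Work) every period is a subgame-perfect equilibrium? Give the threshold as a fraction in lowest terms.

Dev's threshold: (27−22)/(27−11) = 5/16.
Lena's threshold: (23−21)/(23−6) = 2/17.
5/16 > 2/17, so Dev binds and δ* = 5/16.

5/16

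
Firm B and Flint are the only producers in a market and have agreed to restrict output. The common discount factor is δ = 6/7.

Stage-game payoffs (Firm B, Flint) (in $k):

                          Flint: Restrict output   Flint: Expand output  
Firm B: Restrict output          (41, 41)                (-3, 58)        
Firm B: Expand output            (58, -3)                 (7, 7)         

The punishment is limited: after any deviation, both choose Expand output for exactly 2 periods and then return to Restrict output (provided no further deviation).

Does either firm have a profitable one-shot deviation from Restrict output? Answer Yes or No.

No

A one-shot deviation gives 58 now, then 7 for 2 periods, then back to 41.
Gain from deviating: (58−41) today; loss: (41−7) in each of the next 2 periods.
No-deviation condition: (41−7)(δ+…+δ^2) ≥ 58−41, i.e. δ+…+δ^2 ≥ 1/2.
At δ = 6/7: δ+…+δ^2 = 1.5918 ≥ 0.5000.
So cooperation is sustainable.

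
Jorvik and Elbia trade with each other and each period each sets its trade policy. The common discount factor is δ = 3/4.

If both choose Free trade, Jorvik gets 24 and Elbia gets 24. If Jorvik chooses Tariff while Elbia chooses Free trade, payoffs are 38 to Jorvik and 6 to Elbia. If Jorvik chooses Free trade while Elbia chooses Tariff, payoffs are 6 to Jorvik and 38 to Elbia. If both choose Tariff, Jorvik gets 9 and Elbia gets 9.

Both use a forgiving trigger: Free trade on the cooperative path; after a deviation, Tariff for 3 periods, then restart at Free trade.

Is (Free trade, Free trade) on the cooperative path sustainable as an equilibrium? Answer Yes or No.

Yes

IC: δ+…+δ^3 ≥ (38−24)/(24−9) = 14/15.
At δ = 3/4: partial sum = 1.7344 ≥ 0.9333. Cooperation sustainable.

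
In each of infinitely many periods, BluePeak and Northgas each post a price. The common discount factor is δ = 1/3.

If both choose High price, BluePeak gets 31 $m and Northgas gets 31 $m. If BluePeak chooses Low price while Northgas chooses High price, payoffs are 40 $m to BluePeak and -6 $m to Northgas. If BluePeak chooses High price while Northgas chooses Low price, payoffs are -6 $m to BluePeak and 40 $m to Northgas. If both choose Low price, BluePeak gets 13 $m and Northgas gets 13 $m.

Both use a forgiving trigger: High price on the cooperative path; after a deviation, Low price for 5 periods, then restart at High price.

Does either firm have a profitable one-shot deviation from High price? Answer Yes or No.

Yes

Comparing payoff streams over the 6 periods until play realigns: cooperate → 31(1+δ+…+δ^5); deviate → 40 + 13(δ+…+δ^5).
Cooperation is sustained iff (31−13)(δ+…+δ^5) ≥ 40−31.
δ+…+δ^5 = 1/3·(1−(1/3)^5)/(1−1/3) = 0.4979, and (40−31)/(31−13) = 0.5000.
0.4979 < 0.5000, so cooperation is not sustainable.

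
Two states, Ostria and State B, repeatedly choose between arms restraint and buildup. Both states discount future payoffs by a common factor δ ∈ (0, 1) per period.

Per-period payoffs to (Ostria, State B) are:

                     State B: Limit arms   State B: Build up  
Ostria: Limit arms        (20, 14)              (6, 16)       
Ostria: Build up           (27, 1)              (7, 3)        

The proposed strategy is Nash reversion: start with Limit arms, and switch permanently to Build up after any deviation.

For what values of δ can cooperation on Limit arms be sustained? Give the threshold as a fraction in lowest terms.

Ostria's threshold: (27−20)/(27−7) = 7/20.
State B's threshold: (16−14)/(16−3) = 2/13.
7/20 > 2/13, so Ostria binds and δ* = 7/20.

7/20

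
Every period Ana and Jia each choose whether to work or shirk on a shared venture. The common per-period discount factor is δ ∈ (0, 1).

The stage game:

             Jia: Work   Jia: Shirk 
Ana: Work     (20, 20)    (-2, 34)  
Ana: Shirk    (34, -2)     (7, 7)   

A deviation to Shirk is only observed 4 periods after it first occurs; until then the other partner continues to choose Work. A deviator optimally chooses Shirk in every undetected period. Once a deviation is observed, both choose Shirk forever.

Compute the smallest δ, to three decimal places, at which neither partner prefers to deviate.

The best deviation is to choose Shirk for all 4 undetected periods, earning 34 each, then 7 forever once detected.
Deviation value: 34(1−δ^4)/(1−δ) + 7δ^4/(1−δ); cooperation value: 20/(1−δ).
IC: 20 ≥ 34(1−δ^4) + 7δ^4 = 34 − 27δ^4.
So δ^4 ≥ 14/27, giving δ ≥ (14/27)^(1/4) ≈ 0.849.

0.849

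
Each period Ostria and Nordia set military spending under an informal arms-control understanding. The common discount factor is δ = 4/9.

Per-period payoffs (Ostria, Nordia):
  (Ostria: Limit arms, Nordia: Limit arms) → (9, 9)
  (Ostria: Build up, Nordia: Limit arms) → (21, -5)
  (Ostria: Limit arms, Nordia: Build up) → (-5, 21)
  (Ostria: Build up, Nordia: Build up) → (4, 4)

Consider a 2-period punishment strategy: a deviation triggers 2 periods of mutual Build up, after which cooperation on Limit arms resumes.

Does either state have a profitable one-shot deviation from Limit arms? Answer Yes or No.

Yes

IC: δ+…+δ^2 ≥ (21−9)/(9−4) = 12/5.
At δ = 4/9: partial sum = 0.6420 < 2.4000. Cooperation not sustainable.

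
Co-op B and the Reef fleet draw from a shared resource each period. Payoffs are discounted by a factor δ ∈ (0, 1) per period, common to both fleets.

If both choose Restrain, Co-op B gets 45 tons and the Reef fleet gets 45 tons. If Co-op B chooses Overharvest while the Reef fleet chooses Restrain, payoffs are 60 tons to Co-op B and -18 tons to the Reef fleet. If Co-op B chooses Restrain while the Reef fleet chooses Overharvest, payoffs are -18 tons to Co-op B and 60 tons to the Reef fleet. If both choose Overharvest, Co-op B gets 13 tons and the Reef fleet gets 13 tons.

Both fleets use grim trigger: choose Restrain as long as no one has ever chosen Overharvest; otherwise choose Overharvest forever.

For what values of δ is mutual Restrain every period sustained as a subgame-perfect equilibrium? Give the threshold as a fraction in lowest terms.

15/47

One-period gain from deviating is 60 − 45 = 15. The loss is 45 − 13 = 32 in every subsequent period, with present value 32·δ/(1−δ).
Deviation is unprofitable when 32·δ/(1−δ) ≥ 15, i.e. δ/(1−δ) ≥ 15/32.
Equivalently δ ≥ 15/(15+32) = 15/47.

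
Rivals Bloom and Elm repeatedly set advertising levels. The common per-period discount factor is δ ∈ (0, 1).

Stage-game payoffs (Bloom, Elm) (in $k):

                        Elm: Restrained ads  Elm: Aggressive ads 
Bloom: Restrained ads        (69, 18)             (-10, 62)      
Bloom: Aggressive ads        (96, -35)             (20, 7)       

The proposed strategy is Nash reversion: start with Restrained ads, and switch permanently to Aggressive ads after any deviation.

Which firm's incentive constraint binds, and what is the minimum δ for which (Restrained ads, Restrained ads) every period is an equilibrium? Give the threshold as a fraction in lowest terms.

Elm; δ ≥ 4/5

Bloom's threshold: (96−69)/(96−20) = 27/76.
Elm's threshold: (62−18)/(62−7) = 4/5.
27/76 < 4/5, so Elm binds and δ* = 4/5.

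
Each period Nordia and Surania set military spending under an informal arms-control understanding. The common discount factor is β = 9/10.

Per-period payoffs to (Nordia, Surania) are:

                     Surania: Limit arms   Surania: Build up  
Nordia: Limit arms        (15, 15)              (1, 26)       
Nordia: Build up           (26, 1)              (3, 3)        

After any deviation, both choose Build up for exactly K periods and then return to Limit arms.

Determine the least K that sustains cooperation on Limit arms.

2

IC: β(1−β^K)/(1−β) ≥ (26−15)/(15−3) = 11/12.
With β = 9/10: need 1 − β^K ≥ 11/12·(1−9/10)/(9/10), i.e. β^K ≤ 0.8981.
Since (9/10)^1 = 0.9000 and (9/10)^2 = 0.8100, the smallest such K is 2.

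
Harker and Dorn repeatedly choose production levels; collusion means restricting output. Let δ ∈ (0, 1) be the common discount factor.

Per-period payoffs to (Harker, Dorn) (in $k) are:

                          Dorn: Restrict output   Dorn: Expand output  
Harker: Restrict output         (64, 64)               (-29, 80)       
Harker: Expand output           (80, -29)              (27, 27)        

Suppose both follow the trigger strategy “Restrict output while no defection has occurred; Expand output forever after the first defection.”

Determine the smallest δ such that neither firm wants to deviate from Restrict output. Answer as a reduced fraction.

Cooperation forever yields 64 each period: 64/(1−δ).
Deviating yields 80 once, then 27 forever: 80 + 27δ/(1−δ).
No profitable deviation requires 64/(1−δ) ≥ 80 + 27δ/(1−δ).
Multiplying by (1−δ): 64 ≥ 80(1−δ) + 27δ = 80 − 53δ.
So 53δ ≥ 16, i.e. δ ≥ 16/53.

16/53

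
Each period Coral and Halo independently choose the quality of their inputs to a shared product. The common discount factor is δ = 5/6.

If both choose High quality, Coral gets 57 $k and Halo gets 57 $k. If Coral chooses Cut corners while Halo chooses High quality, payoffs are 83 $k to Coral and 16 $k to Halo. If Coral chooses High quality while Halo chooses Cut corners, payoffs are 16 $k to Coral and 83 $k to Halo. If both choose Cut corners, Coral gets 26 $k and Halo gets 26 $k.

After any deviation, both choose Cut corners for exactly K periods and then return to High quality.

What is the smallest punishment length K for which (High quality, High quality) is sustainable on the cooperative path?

2

IC: δ(1−δ^K)/(1−δ) ≥ (83−57)/(57−26) = 26/31.
With δ = 5/6: need 1 − δ^K ≥ 26/31·(1−5/6)/(5/6), i.e. δ^K ≤ 0.8323.
Since (5/6)^1 = 0.8333 and (5/6)^2 = 0.6944, the smallest such K is 2.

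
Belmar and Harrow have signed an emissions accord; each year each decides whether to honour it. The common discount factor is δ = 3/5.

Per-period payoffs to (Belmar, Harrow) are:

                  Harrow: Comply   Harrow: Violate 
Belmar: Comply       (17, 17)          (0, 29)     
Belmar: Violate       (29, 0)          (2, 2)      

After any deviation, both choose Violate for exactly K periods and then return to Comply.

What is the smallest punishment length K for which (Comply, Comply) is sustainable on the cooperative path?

2

IC: δ(1−δ^K)/(1−δ) ≥ (29−17)/(17−2) = 4/5.
With δ = 3/5: need 1 − δ^K ≥ 4/5·(1−3/5)/(3/5), i.e. δ^K ≤ 0.4667.
Since (3/5)^1 = 0.6000 and (3/5)^2 = 0.3600, the smallest such K is 2.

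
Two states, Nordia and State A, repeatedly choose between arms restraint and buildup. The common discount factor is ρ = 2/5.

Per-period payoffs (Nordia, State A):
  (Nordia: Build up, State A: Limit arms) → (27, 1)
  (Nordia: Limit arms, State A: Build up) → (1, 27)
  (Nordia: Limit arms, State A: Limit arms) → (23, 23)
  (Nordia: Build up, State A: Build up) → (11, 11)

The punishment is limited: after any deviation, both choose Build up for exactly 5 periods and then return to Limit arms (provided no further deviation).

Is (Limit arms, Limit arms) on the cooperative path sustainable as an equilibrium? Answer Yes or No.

A one-shot deviation gives 27 now, then 11 for 5 periods, then back to 23.
Gain from deviating: (27−23) today; loss: (23−11) in each of the next 5 periods.
No-deviation condition: (23−11)(ρ+…+ρ^5) ≥ 27−23, i.e. ρ+…+ρ^5 ≥ 1/3.
At ρ = 2/5: ρ+…+ρ^5 = 0.6598 ≥ 0.3333.
So cooperation is sustainable.

Yes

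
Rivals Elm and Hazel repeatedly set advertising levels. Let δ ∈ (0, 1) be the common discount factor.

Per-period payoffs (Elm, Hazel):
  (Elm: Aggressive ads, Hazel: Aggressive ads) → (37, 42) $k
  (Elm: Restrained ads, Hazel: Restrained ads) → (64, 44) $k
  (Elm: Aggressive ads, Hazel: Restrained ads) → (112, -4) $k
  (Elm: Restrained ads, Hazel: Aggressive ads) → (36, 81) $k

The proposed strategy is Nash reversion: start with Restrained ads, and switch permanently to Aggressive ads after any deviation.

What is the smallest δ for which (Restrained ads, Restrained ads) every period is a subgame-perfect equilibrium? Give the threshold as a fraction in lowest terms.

37/39

Elm's threshold: (112−64)/(112−37) = 16/25.
Hazel's threshold: (81−44)/(81−42) = 37/39.
16/25 < 37/39, so Hazel binds and δ* = 37/39.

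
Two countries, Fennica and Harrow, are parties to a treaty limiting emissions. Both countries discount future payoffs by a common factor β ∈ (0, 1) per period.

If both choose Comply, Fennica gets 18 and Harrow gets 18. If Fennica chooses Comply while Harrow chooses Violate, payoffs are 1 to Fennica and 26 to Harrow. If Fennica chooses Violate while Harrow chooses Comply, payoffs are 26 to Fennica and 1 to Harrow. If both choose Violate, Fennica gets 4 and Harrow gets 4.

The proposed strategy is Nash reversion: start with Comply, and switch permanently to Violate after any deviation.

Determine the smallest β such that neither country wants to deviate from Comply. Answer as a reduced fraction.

4/11

One-period gain from deviating is 26 − 18 = 8. The loss is 18 − 4 = 14 in every subsequent period, with present value 14·β/(1−β).
Deviation is unprofitable when 14·β/(1−β) ≥ 8, i.e. β/(1−β) ≥ 4/7.
Equivalently β ≥ 8/(8+14) = 4/11.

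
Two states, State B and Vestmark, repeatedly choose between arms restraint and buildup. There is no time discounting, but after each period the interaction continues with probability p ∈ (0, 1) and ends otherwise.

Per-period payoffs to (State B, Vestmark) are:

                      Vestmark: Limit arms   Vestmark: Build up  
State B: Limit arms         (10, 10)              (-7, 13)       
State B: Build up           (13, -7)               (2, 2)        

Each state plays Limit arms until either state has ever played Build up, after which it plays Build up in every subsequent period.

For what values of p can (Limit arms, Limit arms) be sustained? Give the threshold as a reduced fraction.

3/11

Expected cooperation value is 10 + p·10 + p²·10 + … = 10/(1−p); deviation gives 13 + p·2/(1−p).
10 ≥ 13(1−p) + 2p ⇒ 11p ≥ 3 ⇒ p ≥ 3/11.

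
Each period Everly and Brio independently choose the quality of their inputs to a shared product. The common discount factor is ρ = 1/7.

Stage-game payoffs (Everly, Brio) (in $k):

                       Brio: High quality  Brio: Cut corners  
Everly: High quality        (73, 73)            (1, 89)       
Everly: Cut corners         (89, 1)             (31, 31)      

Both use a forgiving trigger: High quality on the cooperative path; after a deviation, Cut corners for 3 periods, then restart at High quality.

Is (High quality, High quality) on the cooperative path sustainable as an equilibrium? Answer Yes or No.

No

Comparing payoff streams over the 4 periods until play realigns: cooperate → 73(1+ρ+…+ρ^3); deviate → 89 + 31(ρ+…+ρ^3).
Cooperation is sustained iff (73−31)(ρ+…+ρ^3) ≥ 89−73.
ρ+…+ρ^3 = 1/7·(1−(1/7)^3)/(1−1/7) = 0.1662, and (89−73)/(73−31) = 0.3810.
0.1662 < 0.3810, so cooperation is not sustainable.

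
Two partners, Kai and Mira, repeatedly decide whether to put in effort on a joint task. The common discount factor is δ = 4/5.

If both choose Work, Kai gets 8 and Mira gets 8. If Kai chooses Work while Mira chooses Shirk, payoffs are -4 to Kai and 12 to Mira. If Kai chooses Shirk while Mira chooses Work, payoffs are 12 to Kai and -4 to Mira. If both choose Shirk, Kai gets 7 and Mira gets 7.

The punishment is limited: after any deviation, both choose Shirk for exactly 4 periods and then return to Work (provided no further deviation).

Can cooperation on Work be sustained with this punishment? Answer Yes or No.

No

A one-shot deviation gives 12 now, then 7 for 4 periods, then back to 8.
Gain from deviating: (12−8) today; loss: (8−7) in each of the next 4 periods.
No-deviation condition: (8−7)(δ+…+δ^4) ≥ 12−8, i.e. δ+…+δ^4 ≥ 4.
At δ = 4/5: δ+…+δ^4 = 2.3616 < 4.0000.
So cooperation is not sustainable.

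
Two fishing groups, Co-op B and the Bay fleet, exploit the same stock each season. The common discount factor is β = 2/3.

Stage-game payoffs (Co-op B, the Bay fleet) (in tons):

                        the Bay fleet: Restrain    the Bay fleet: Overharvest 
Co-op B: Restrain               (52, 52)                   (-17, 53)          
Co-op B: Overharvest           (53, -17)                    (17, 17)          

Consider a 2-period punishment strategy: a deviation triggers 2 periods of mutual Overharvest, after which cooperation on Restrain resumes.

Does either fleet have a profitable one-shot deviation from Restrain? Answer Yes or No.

No

A one-shot deviation gives 53 now, then 17 for 2 periods, then back to 52.
Gain from deviating: (53−52) today; loss: (52−17) in each of the next 2 periods.
No-deviation condition: (52−17)(β+…+β^2) ≥ 53−52, i.e. β+…+β^2 ≥ 1/35.
At β = 2/3: β+…+β^2 = 1.1111 ≥ 0.0286.
So cooperation is sustainable.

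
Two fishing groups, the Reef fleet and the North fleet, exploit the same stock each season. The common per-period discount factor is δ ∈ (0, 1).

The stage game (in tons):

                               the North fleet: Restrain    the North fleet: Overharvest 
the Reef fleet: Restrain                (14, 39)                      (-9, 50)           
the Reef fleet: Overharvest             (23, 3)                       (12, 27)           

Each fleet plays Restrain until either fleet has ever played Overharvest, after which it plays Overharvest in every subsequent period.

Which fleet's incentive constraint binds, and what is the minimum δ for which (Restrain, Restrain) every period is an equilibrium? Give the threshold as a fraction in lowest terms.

the Reef fleet's threshold: (23−14)/(23−12) = 9/11.
the North fleet's threshold: (50−39)/(50−27) = 11/23.
9/11 > 11/23, so the Reef fleet binds and δ* = 9/11.

the Reef fleet; δ ≥ 9/11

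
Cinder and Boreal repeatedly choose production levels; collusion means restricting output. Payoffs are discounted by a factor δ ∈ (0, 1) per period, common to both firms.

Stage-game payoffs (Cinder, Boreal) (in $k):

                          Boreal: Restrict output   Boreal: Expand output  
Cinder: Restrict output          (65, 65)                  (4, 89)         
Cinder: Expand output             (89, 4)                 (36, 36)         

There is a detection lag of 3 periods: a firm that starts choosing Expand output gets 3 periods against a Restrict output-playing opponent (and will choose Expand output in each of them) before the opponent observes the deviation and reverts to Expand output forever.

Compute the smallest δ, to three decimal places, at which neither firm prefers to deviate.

0.768

Deviating for the 3 undetected periods gains 89−65 = 24 per period over cooperation, then loses 65−36 = 29 per period forever once punishment starts.
Gain: 24(1 + δ + … + δ^2); loss: 29·δ^3/(1−δ).
No profitable deviation ⇔ 24(1−δ^3) ≤ 29·δ^3, i.e. δ^3 ≥ 24/(24+29) = 24/53.
Hence δ ≥ (24/53)^(1/3) ≈ 0.768.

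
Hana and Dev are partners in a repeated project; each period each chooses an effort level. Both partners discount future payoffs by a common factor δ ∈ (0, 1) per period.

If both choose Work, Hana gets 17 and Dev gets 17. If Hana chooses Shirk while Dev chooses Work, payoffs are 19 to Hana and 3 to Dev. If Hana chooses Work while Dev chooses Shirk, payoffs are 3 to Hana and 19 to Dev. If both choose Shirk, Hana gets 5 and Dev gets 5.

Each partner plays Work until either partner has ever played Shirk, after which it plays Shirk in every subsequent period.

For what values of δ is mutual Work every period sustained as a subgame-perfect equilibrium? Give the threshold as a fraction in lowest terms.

1/7

Cooperation forever yields 17 each period: 17/(1−δ).
Deviating yields 19 once, then 5 forever: 19 + 5δ/(1−δ).
No profitable deviation requires 17/(1−δ) ≥ 19 + 5δ/(1−δ).
Multiplying by (1−δ): 17 ≥ 19(1−δ) + 5δ = 19 − 14δ.
So 14δ ≥ 2, i.e. δ ≥ 2/14 = 1/7.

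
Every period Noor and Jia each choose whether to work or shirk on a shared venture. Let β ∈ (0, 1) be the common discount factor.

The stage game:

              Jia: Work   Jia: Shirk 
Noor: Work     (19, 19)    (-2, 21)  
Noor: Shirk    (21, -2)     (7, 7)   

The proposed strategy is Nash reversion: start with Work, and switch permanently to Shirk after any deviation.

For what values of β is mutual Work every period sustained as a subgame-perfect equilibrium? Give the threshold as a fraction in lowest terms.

One-period gain from deviating is 21 − 19 = 2. The loss is 19 − 7 = 12 in every subsequent period, with present value 12·β/(1−β).
Deviation is unprofitable when 12·β/(1−β) ≥ 2, i.e. β/(1−β) ≥ 1/6.
Equivalently β ≥ 2/(2+12) = 1/7.

1/7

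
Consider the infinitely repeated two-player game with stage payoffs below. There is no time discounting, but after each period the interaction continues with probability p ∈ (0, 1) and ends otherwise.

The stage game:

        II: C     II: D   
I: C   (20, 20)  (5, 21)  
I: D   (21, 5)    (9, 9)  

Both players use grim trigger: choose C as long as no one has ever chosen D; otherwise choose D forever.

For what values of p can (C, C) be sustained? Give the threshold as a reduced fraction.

1/12

With no time discounting, the continuation probability p plays the role of the discount factor.
Grim-trigger IC: 20/(1−p) ≥ 21 + 9p/(1−p) ⇒ p ≥ (21−20)/(21−9) = 1/12.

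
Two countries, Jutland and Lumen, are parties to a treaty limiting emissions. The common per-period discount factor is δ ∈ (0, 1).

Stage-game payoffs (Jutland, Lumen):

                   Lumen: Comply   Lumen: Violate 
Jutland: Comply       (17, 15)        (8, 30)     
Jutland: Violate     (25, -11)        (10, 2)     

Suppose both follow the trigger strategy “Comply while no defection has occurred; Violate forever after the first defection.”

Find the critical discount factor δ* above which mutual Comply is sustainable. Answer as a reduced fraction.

For Jutland: deviation gain 25−17 = 8, per-period punishment loss 17−10 = 7. IC gives δ ≥ 8/15.
For Lumen: gain 15, loss 13 per period, so δ ≥ 15/28.
The tighter constraint is Lumen's, so cooperation needs δ ≥ 15/28.

15/28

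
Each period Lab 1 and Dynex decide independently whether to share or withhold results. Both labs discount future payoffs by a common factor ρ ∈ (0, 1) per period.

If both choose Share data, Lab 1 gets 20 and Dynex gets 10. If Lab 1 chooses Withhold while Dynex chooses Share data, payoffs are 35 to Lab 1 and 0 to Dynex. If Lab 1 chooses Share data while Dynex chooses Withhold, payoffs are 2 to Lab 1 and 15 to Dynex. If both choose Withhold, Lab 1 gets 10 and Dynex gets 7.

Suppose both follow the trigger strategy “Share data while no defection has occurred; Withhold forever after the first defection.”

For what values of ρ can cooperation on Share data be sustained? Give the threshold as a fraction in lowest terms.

5/8

Lab 1's threshold: (35−20)/(35−10) = 3/5.
Dynex's threshold: (15−10)/(15−7) = 5/8.
3/5 < 5/8, so Dynex binds and ρ* = 5/8.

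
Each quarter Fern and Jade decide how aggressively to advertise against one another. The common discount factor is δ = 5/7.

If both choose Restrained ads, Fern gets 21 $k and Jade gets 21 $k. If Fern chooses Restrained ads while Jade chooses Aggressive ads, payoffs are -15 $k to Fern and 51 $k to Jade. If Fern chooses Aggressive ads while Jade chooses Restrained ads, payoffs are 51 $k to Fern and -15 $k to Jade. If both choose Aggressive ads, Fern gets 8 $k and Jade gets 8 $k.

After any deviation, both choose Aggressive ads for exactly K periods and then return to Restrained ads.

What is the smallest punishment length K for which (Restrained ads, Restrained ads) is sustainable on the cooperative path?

No profitable deviation requires (21−8)(δ+…+δ^K) ≥ 51−21, i.e. δ+…+δ^K ≥ 30/13 ≈ 2.3077.
With δ = 5/7, the partial sums are K=1: 0.7143, K=2: 1.2245, …, K=6: 2.1680, K=7: 2.2628, K=8: 2.3306.
K = 8 is the first length at which the sum reaches 2.3077.

8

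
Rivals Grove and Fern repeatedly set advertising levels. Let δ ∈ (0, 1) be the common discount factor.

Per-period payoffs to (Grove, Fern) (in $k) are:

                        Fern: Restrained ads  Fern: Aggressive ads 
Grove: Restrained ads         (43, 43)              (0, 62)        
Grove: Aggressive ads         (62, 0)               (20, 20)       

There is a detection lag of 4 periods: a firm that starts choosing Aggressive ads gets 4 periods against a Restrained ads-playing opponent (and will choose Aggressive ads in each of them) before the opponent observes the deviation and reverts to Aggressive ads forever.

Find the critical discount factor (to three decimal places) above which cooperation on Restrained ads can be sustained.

A deviator earns 62 for 4 periods, then 20 forever; cooperating earns 43 forever. Multiplying the IC by (1−δ):
43 ≥ 62(1−δ^4) + 20δ^4, so 42·δ^4 ≥ 19 and δ^4 ≥ 19/42.
δ ≥ (19/42)^(1/4) ≈ 0.820.

0.820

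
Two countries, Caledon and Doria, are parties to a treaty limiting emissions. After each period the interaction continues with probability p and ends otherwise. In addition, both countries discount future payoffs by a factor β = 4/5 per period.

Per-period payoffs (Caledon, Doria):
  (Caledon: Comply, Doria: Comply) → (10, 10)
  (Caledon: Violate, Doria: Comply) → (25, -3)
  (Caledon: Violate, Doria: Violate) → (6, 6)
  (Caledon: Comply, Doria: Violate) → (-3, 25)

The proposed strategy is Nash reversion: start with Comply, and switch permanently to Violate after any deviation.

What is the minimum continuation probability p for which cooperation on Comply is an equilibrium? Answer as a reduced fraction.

75/76

With continuation probability p and discount β, the effective per-period discount factor is βp.
Grim-trigger IC: βp ≥ (25−10)/(25−6) = 15/19.
So p ≥ (15/19)/(4/5) = 75/76.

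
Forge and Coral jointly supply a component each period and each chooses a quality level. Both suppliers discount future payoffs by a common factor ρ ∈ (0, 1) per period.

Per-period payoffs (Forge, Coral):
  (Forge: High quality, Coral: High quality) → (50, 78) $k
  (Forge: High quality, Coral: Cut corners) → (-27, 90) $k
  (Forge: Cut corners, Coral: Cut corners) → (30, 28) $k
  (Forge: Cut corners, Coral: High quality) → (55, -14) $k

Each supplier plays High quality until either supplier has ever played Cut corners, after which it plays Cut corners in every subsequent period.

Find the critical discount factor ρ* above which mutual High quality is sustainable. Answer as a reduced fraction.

Forge's threshold: (55−50)/(55−30) = 1/5.
Coral's threshold: (90−78)/(90−28) = 6/31.
1/5 > 6/31, so Forge binds and ρ* = 1/5.

1/5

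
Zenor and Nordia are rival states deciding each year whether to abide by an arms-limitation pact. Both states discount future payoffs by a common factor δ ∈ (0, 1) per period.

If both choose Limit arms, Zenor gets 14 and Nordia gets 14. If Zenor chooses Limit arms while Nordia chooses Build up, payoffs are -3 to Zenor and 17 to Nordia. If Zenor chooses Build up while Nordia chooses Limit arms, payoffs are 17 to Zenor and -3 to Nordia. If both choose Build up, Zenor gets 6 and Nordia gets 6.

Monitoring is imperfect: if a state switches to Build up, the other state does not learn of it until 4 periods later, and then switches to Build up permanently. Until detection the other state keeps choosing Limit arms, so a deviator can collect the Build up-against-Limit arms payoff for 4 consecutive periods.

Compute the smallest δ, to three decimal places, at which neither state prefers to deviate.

0.723

Deviating for the 4 undetected periods gains 17−14 = 3 per period over cooperation, then loses 14−6 = 8 per period forever once punishment starts.
Gain: 3(1 + δ + … + δ^3); loss: 8·δ^4/(1−δ).
No profitable deviation ⇔ 3(1−δ^4) ≤ 8·δ^4, i.e. δ^4 ≥ 3/(3+8) = 3/11.
Hence δ ≥ (3/11)^(1/4) ≈ 0.723.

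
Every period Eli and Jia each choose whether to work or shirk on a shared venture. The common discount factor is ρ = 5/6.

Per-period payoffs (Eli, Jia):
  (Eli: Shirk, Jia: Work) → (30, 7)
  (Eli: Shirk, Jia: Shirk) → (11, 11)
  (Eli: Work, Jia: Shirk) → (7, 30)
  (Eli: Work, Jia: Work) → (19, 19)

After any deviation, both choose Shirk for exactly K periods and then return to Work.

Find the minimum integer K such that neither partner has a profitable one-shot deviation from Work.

IC: ρ(1−ρ^K)/(1−ρ) ≥ (30−19)/(19−11) = 11/8.
With ρ = 5/6: need 1 − ρ^K ≥ 11/8·(1−5/6)/(5/6), i.e. ρ^K ≤ 0.7250.
Since (5/6)^1 = 0.8333 and (5/6)^2 = 0.6944, the smallest such K is 2.

2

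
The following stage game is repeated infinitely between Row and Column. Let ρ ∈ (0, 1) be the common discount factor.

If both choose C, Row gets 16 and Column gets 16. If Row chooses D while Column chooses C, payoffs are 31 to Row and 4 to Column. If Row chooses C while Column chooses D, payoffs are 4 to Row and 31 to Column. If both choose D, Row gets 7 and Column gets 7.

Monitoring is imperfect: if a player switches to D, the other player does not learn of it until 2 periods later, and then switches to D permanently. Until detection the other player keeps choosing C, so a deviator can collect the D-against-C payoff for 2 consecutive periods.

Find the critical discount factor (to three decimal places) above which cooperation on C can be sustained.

0.791

A deviator earns 31 for 2 periods, then 7 forever; cooperating earns 16 forever. Multiplying the IC by (1−ρ):
16 ≥ 31(1−ρ^2) + 7ρ^2, so 24·ρ^2 ≥ 15 and ρ^2 ≥ 5/8.
ρ ≥ (5/8)^(1/2) ≈ 0.791.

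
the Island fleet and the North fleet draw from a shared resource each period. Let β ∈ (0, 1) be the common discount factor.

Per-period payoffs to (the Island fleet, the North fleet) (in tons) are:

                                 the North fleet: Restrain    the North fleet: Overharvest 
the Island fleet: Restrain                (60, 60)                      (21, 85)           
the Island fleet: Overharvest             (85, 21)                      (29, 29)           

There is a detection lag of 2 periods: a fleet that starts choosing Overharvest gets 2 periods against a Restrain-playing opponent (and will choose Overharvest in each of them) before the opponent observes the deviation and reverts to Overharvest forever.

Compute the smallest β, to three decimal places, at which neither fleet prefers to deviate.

0.668

The best deviation is to choose Overharvest for all 2 undetected periods, earning 85 each, then 29 forever once detected.
Deviation value: 85(1−β^2)/(1−β) + 29β^2/(1−β); cooperation value: 60/(1−β).
IC: 60 ≥ 85(1−β^2) + 29β^2 = 85 − 56β^2.
So β^2 ≥ 25/56, giving β ≥ (25/56)^(1/2) ≈ 0.668.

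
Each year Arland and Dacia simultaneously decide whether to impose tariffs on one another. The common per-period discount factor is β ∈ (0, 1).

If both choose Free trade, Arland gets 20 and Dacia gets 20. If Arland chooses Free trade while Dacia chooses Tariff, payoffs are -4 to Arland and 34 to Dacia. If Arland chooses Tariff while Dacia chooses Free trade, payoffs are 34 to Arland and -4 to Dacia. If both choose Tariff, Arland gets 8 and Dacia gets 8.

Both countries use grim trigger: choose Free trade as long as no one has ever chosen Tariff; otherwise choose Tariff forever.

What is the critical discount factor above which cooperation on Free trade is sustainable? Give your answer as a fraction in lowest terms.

7/13

Under grim trigger the critical discount factor is (T−C)/(T−P) with T = 34, C = 20, P = 8.
β* = (34−20)/(34−8) = 14/26 = 7/13.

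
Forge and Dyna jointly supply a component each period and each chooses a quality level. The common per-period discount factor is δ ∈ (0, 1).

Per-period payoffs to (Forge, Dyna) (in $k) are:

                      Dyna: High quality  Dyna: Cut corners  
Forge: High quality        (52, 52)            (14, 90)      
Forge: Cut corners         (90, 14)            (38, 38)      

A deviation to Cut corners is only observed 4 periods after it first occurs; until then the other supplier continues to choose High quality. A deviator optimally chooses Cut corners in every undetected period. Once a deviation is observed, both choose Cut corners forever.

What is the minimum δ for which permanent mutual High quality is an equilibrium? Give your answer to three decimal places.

Deviating for the 4 undetected periods gains 90−52 = 38 per period over cooperation, then loses 52−38 = 14 per period forever once punishment starts.
Gain: 38(1 + δ + … + δ^3); loss: 14·δ^4/(1−δ).
No profitable deviation ⇔ 38(1−δ^4) ≤ 14·δ^4, i.e. δ^4 ≥ 38/(38+14) = 19/26.
Hence δ ≥ (19/26)^(1/4) ≈ 0.925.

0.925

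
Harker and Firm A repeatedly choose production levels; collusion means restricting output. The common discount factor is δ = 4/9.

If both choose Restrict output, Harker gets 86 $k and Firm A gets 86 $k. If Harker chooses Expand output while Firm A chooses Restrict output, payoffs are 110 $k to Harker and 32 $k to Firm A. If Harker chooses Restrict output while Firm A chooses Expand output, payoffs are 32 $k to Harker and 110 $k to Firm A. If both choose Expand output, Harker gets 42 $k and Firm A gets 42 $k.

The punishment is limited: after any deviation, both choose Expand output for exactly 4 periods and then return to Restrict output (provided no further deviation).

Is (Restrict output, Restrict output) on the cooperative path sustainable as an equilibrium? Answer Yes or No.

A one-shot deviation gives 110 now, then 42 for 4 periods, then back to 86.
Gain from deviating: (110−86) today; loss: (86−42) in each of the next 4 periods.
No-deviation condition: (86−42)(δ+…+δ^4) ≥ 110−86, i.e. δ+…+δ^4 ≥ 6/11.
At δ = 4/9: δ+…+δ^4 = 0.7688 ≥ 0.5455.
So cooperation is sustainable.

Yes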